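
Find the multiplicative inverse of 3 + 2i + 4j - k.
0.1 - 0.0667i - 0.1333j + 0.0333k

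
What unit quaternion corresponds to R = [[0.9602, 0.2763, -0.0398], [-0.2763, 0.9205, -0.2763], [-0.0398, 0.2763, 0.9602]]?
0.9799 + 0.141i - 0.141k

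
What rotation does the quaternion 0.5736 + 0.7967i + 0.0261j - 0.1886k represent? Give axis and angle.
axis = (0.9726, 0.0319, -0.2302), θ = 110°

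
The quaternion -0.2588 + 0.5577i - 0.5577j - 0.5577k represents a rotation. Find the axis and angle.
axis = (√3/3, -√3/3, -√3/3), θ = 7π/6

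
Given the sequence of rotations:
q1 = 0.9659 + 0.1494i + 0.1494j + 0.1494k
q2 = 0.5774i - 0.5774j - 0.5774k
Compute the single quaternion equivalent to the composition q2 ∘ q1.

q2 · q1 = 0.0863 + 0.5577i - 0.7302j - 0.3852k
0.0863 + 0.5577i - 0.7302j - 0.3852k


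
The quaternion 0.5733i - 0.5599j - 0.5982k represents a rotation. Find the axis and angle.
axis = (0.5733, -0.5599, -0.5982), θ = π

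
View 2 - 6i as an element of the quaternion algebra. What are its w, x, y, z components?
2 - 6i + 0j + 0k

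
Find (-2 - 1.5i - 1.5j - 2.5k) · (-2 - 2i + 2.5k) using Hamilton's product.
7.25 + 3.25i + 11.75j - 3k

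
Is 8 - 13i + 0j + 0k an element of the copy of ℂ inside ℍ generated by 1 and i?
Yes. The quaternion 8 - 13i has j- and k-coefficients y = z = 0, so it lies in the complex subalgebra spanned by 1 and i.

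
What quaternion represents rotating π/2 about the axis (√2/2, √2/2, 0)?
0.7071 + 0.5i + 0.5j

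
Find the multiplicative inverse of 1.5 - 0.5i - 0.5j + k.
0.4 + 0.1333i + 0.1333j - 0.2667k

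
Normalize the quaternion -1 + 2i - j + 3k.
-0.2582 + 0.5164i - 0.2582j + 0.7746k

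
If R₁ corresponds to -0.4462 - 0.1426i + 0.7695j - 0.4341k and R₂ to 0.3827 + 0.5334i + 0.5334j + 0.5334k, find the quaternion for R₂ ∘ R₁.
-0.2736 - 0.9346i + 0.212j + 0.0824k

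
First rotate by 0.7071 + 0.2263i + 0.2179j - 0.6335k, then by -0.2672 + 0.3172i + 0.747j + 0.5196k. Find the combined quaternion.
-0.0943 - 0.4226i + 0.7885j + 0.4368k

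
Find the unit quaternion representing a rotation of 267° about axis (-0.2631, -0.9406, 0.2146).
-0.6884 - 0.1908i - 0.6823j + 0.1557k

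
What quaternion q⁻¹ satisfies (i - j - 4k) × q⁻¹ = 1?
-0.0556i + 0.0556j + 0.2222k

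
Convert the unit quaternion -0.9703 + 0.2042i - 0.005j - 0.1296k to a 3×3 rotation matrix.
[[0.9664, -0.2535, -0.0432], [0.2495, 0.883, 0.3976], [-0.0626, -0.395, 0.9166]]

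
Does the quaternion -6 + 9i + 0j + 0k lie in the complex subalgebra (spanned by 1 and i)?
Yes. The quaternion -6 + 9i has j- and k-coefficients y = z = 0, so it lies in the complex subalgebra spanned by 1 and i.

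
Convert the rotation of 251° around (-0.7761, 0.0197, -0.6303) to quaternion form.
-0.5807 - 0.6318i + 0.016j - 0.5131k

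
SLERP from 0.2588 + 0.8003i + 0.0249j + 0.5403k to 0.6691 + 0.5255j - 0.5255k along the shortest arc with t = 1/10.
0.1536 + 0.7801i - 0.0532j + 0.6042k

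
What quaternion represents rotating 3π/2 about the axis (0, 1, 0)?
-0.7071 + 0.7071j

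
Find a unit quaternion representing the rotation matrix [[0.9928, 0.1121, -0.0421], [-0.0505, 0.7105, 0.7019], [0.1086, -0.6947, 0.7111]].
0.9239 - 0.3779i - 0.0408j - 0.044k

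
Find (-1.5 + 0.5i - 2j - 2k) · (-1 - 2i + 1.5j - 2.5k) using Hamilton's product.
0.5 + 10.5i + 5j + 2.5k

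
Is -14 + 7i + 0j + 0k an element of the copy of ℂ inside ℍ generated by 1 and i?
Yes. The quaternion -14 + 7i has j- and k-coefficients y = z = 0, so it lies in the complex subalgebra spanned by 1 and i.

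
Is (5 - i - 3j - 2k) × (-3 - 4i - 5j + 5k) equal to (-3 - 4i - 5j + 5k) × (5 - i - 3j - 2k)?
No: pq = -24 - 42i - 3j + 24k ≠ -24 + 8i - 29j + 38k = qp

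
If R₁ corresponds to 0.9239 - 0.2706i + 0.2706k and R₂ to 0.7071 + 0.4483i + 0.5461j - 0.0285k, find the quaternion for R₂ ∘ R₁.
0.7823 + 0.3706i + 0.3909j + 0.3128k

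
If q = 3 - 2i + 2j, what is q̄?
3 + 2i - 2j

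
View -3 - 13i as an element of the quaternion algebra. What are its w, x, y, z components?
-3 - 13i + 0j + 0k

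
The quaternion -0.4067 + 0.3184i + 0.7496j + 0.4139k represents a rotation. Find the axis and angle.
axis = (0.3485, 0.8205, 0.4531), θ = 228°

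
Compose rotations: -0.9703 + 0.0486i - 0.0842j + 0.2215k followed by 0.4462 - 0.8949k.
-0.2347 - 0.0537i - 0.0811j + 0.9672k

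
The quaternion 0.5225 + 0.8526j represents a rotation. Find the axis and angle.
axis = (0, 1, 0), θ = 117°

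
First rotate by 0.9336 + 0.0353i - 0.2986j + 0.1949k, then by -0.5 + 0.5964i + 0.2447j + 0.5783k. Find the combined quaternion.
-0.5275 + 0.7595i + 0.2819j + 0.2557k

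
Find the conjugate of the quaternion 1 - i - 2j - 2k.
1 + i + 2j + 2k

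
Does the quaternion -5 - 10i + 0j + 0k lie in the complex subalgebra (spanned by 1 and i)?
Yes. The quaternion -5 - 10i has j- and k-coefficients y = z = 0, so it lies in the complex subalgebra spanned by 1 and i.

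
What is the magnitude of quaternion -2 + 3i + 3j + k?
√23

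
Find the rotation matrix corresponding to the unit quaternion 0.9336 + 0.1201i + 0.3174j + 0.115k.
[[0.7721, -0.1385, 0.6203], [0.291, 0.9447, -0.1512], [-0.565, 0.2973, 0.7697]]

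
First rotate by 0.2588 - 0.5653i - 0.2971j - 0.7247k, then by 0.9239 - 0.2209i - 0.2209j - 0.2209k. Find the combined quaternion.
-0.1115 - 0.485i - 0.3669j - 0.786k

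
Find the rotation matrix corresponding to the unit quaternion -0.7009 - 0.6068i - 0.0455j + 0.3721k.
[[0.7189, 0.5768, -0.3878], [-0.4664, -0.0133, -0.8845], [-0.5154, 0.8168, 0.2594]]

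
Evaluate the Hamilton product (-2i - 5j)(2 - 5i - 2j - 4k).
-20 + 16i - 18j - 21k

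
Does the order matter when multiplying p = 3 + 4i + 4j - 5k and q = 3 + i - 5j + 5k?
Yes: pq = 50 + 10i - 28j - 24k ≠ 50 + 20i + 22j + 24k = qp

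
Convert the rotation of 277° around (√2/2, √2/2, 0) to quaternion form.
-0.749 + 0.4685i + 0.4685j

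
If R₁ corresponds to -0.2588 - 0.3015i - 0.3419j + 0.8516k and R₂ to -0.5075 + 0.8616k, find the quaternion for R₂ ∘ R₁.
-0.6024 + 0.4476i - 0.0863j - 0.6552k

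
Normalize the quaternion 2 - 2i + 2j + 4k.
0.378 - 0.378i + 0.378j + 0.7559k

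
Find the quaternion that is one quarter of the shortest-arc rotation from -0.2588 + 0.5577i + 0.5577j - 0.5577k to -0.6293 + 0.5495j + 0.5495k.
-0.448 + 0.4918i + 0.6837j - 0.2999k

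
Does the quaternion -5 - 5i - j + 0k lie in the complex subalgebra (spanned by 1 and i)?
No. The quaternion -5 - 5i - j has j-coefficient y = -1 and k-coefficient z = 0, not both zero, so it does not lie in the complex subalgebra spanned by 1 and i.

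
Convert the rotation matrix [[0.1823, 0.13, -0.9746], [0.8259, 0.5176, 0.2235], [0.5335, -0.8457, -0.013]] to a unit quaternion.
0.6494 - 0.4116i - 0.5806j + 0.2679k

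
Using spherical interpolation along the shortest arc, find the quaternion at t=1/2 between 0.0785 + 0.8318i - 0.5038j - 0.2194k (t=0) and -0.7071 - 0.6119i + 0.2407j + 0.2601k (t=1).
0.4208 + 0.7733i - 0.3988j - 0.2568k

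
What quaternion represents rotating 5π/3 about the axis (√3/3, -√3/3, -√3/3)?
-0.866 + 0.2887i - 0.2887j - 0.2887k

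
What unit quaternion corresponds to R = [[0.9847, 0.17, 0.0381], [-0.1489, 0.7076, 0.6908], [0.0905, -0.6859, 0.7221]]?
0.9239 - 0.3725i - 0.0142j - 0.0863k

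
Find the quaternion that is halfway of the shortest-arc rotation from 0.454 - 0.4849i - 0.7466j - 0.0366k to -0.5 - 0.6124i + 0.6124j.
0.5727 + 0.0765i - 0.8159j - 0.022k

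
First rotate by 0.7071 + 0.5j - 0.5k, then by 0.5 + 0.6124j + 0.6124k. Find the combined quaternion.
0.3535 - 0.6124i + 0.683j + 0.183k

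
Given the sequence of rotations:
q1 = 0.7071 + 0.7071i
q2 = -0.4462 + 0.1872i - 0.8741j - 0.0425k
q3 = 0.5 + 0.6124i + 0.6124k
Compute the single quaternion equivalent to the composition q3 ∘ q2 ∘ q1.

q2 · q1 = -0.4479 - 0.1831i - 0.6481j + 0.588k
q3 · q2 · q1 = -0.4719 + 0.0311i - 0.7963j - 0.3772k
-0.4719 + 0.0311i - 0.7963j - 0.3772k


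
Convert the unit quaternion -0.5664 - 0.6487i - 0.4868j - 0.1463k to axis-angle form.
axis = (-0.7871, -0.5907, -0.1775), θ = 249°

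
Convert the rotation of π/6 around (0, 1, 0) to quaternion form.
0.9659 + 0.2588j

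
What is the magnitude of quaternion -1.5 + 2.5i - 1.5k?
3.279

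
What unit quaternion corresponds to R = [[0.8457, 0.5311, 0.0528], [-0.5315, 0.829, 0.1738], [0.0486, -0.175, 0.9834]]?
0.9563 - 0.0912i + 0.0011j - 0.2778k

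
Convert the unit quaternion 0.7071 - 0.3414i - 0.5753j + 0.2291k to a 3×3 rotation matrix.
[[0.2331, 0.0688, -0.97], [0.7168, 0.6619, 0.2192], [0.6572, -0.7464, 0.105]]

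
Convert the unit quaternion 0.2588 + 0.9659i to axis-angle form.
axis = (1, 0, 0), θ = 5π/6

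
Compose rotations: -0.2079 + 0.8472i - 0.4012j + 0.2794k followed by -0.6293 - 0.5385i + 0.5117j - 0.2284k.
0.8562 - 0.3699i + 0.103j - 0.3458k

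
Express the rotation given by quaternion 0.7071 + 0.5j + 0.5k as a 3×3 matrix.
[[0, -0.7071, 0.7071], [0.7071, 0.5, 0.5], [-0.7071, 0.5, 0.5]]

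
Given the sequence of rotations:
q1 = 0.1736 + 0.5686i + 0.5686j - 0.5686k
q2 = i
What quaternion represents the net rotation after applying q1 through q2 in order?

q2 · q1 = -0.5686 + 0.1736i + 0.5686j + 0.5686k
-0.5686 + 0.1736i + 0.5686j + 0.5686k


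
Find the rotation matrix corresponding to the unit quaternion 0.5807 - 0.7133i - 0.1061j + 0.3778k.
[[0.692, -0.2874, -0.6622], [0.5901, -0.3031, 0.7483], [-0.4157, -0.9086, -0.0401]]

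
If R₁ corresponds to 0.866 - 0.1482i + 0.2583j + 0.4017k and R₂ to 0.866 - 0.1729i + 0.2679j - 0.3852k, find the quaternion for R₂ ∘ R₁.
0.8099 - 0.071i + 0.5822j + 0.0093k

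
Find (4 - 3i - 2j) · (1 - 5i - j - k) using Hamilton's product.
-13 - 21i - 9j - 11k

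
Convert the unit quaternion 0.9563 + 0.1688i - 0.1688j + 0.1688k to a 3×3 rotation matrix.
[[0.886, -0.3798, -0.2659], [0.2659, 0.886, -0.3798], [0.3798, 0.2659, 0.886]]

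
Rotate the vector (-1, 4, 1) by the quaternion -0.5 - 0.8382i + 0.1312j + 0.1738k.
(-1.512, -2.261, 3.256)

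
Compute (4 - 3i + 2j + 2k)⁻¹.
0.1212 + 0.0909i - 0.0606j - 0.0606k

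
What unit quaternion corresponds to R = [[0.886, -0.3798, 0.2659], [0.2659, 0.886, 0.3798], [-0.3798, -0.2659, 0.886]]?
0.9563 - 0.1688i + 0.1688j + 0.1688k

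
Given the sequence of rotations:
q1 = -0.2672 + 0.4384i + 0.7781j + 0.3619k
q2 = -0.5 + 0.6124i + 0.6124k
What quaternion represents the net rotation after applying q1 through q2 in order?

q2 · q1 = -0.3565 - 0.8593i - 0.3422j + 0.1319k
-0.3565 - 0.8593i - 0.3422j + 0.1319k


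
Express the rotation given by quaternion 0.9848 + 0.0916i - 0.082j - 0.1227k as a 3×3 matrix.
[[0.9564, 0.2266, -0.184], [-0.2567, 0.9531, -0.1603], [0.139, 0.2005, 0.9698]]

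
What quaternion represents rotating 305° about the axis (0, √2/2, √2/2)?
-0.887 + 0.3265j + 0.3265k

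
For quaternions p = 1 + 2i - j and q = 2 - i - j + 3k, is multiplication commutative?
No: pq = 3 - 9j ≠ 3 + 6i + 3j + 6k = qp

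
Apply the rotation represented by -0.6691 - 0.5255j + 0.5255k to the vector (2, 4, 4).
(5.417, -1.825, -1.825)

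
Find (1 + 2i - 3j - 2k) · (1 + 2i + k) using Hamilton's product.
-1 + i - 9j + 5k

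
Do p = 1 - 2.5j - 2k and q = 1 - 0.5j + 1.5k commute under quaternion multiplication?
No: pq = 2.75 - 4.75i - 3j - 0.5k ≠ 2.75 + 4.75i - 3j - 0.5k = qp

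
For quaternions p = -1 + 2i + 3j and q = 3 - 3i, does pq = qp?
No: pq = 3 + 9i + 9j + 9k ≠ 3 + 9i + 9j - 9k = qp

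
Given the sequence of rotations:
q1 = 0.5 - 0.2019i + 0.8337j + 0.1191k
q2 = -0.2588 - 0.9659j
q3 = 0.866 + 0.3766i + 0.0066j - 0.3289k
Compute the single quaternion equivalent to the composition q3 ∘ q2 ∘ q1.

q2 · q1 = 0.6759 - 0.0628i - 0.6987j - 0.2258k
q3 · q2 · q1 = 0.5393 - 0.0311i - 0.4949j - 0.6806k
0.5393 - 0.0311i - 0.4949j - 0.6806k


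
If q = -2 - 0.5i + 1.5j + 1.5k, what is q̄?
-2 + 0.5i - 1.5j - 1.5k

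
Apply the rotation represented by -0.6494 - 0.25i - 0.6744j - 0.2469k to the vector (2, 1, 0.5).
(0.453, 2.073, -0.865)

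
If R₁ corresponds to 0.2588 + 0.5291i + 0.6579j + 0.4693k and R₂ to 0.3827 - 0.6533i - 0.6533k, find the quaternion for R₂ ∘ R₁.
0.7513 + 0.4632i + 0.2127j - 0.4193k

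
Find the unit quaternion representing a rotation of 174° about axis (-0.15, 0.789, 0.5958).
0.0523 - 0.1498i + 0.7879j + 0.595k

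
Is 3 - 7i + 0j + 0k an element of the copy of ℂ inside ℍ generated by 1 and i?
Yes. The quaternion 3 - 7i has j- and k-coefficients y = z = 0, so it lies in the complex subalgebra spanned by 1 and i.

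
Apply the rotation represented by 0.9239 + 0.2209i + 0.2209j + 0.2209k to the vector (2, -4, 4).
(4.875, -3.45, 0.575)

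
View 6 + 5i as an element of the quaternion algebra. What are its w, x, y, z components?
6 + 5i + 0j + 0k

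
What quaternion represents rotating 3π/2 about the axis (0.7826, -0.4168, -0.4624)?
-0.7071 + 0.5534i - 0.2947j - 0.327k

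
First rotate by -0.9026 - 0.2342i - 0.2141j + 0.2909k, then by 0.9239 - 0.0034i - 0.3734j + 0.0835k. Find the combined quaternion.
-0.9389 - 0.3041i + 0.1207j + 0.1067k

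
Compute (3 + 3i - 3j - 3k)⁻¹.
0.0833 - 0.0833i + 0.0833j + 0.0833k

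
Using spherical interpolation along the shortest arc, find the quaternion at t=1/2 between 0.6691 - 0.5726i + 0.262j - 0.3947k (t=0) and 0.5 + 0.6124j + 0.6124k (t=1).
0.7384 - 0.3617i + 0.5523j + 0.1375k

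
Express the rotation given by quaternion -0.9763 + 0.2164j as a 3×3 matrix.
[[0.9063, 0, -0.4225], [0, 1, 0], [0.4225, 0, 0.9063]]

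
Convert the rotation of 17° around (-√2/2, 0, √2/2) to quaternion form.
0.989 - 0.1045i + 0.1045k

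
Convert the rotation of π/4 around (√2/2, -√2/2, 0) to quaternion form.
0.9239 + 0.2706i - 0.2706j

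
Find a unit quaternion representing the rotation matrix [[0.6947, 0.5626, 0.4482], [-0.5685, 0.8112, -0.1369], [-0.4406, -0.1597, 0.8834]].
0.9205 - 0.0062i + 0.2414j - 0.3072k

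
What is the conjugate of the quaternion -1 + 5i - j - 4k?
-1 - 5i + j + 4k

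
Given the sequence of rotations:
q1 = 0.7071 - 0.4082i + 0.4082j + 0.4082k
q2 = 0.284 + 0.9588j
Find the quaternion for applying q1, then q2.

q2 · q1 = -0.1906 + 0.2755i + 0.7939j + 0.5073k
-0.1906 + 0.2755i + 0.7939j + 0.5073k


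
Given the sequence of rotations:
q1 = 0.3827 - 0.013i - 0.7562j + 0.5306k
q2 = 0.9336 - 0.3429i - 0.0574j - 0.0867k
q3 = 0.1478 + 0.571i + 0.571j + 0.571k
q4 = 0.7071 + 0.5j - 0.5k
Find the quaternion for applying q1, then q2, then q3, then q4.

q2 · q1 = 0.3554 - 0.2394i - 0.5449j + 0.7207k
q3 · q2 · q1 = 0.0888 + 0.8902i - 0.4258j + 0.135k
q4 · q3 · q2 · q1 = 0.3432 + 0.4841i - 0.7018j - 0.394k
0.3432 + 0.4841i - 0.7018j - 0.394k


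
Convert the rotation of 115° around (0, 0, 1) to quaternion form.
0.5373 + 0.8434k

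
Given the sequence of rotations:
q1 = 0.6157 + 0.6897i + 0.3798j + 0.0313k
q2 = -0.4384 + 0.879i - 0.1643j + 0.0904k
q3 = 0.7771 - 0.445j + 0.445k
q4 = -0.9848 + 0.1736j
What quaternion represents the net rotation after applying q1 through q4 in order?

q2 · q1 = -0.8166 + 0.1994i - 0.2328j + 0.4891k
q3 · q2 · q1 = -0.9558 + 0.0409i + 0.2712j + 0.1054k
q4 · q3 · q2 · q1 = 0.8942 - 0.022i - 0.433j - 0.1109k
0.8942 - 0.022i - 0.433j - 0.1109k


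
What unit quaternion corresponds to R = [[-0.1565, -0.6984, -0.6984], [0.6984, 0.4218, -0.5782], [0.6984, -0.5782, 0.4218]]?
0.6494 - 0.5377j + 0.5377k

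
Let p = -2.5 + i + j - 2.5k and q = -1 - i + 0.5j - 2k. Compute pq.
-2 + 0.75i + 2.25j + 9k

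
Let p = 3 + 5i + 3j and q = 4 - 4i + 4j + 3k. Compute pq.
20 + 17i + 9j + 41k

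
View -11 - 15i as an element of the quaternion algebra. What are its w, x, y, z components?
-11 - 15i + 0j + 0k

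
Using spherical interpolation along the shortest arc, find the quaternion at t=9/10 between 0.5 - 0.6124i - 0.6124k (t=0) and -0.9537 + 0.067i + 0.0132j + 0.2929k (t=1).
0.9323 - 0.1298i - 0.0121j - 0.3374k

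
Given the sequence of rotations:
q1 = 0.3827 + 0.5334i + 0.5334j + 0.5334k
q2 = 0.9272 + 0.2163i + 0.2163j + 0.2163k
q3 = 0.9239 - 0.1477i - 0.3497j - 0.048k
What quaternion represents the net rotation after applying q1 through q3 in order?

q2 · q1 = 0.0087 + 0.5773i + 0.5773j + 0.5773k
q3 · q2 · q1 = 0.3229 + 0.3579i + 0.5879j + 0.6496k
0.3229 + 0.3579i + 0.5879j + 0.6496k


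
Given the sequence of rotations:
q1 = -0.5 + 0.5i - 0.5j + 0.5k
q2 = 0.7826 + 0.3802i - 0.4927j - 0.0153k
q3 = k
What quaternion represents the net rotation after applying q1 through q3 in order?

q2 · q1 = -0.8201 - 0.0528i - 0.3427j + 0.4552k
q3 · q2 · q1 = -0.4552 + 0.3427i - 0.0528j - 0.8201k
-0.4552 + 0.3427i - 0.0528j - 0.8201k


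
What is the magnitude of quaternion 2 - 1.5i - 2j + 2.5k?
4.062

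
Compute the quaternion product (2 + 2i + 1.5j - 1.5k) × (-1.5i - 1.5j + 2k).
8.25 - 2.25i - 4.75j + 3.25k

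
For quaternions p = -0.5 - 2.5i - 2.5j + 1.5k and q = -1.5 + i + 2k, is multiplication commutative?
No: pq = 0.25 - 1.75i + 10.25j - 0.75k ≠ 0.25 + 8.25i - 2.75j - 5.75k = qp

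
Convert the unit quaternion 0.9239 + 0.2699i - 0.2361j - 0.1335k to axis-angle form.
axis = (0.7054, -0.617, -0.3489), θ = π/4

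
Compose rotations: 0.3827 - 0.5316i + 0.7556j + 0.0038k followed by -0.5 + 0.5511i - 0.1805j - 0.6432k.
0.2404 + 0.962i - 0.107j + 0.0724k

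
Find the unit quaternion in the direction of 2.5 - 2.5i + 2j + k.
0.5976 - 0.5976i + 0.4781j + 0.239k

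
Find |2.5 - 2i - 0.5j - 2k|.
3.808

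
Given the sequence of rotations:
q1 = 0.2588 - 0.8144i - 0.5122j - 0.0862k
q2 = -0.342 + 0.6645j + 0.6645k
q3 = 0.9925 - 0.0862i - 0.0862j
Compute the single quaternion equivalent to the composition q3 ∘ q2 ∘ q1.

q2 · q1 = 0.3091 + 0.5616i - 0.194j + 0.7426k
q3 · q2 · q1 = 0.3385 + 0.4667i - 0.1552j + 0.8022k
0.3385 + 0.4667i - 0.1552j + 0.8022k


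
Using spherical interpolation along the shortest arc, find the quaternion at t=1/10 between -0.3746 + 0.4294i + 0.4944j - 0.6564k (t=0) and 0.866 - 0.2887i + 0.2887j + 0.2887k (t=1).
-0.4548 + 0.4362i + 0.4271j - 0.6484k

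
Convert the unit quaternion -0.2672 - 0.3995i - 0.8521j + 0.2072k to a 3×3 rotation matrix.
[[-0.538, 0.7916, 0.2898], [0.5701, 0.5949, -0.5666], [-0.6209, -0.1396, -0.7713]]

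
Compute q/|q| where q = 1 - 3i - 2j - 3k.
0.2085 - 0.6255i - 0.417j - 0.6255k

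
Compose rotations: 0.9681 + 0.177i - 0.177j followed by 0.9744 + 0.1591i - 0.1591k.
0.9152 + 0.2983i - 0.2006j - 0.1822k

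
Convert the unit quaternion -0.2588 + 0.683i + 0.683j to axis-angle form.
axis = (√2/2, √2/2, 0), θ = 7π/6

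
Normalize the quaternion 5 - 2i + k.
0.9129 - 0.3651i + 0.1826k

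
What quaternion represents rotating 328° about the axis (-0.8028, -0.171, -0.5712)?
-0.9613 - 0.2213i - 0.0471j - 0.1574k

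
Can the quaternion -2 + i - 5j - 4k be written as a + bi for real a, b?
No. The quaternion -2 + i - 5j - 4k has j-coefficient y = -5 and k-coefficient z = -4, not both zero, so it does not lie in the complex subalgebra spanned by 1 and i.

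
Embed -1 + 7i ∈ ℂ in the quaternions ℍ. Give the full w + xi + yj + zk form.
-1 + 7i + 0j + 0k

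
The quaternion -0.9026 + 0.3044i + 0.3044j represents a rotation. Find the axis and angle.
axis = (√2/2, √2/2, 0), θ = 309°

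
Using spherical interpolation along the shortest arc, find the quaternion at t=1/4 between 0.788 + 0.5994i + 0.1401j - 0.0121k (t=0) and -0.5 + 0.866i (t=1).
0.5238 + 0.8426i + 0.1248j - 0.0108k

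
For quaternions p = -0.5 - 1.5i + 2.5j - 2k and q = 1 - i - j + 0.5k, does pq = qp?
No: pq = 1.5 - 1.75i + 5.75j + 1.75k ≠ 1.5 - 0.25i + 0.25j - 6.25k = qp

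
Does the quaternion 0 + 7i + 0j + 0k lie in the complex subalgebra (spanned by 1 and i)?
Yes. The quaternion 7i has j- and k-coefficients y = z = 0, so it lies in the complex subalgebra spanned by 1 and i.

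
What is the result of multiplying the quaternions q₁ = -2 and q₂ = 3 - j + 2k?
-6 + 2j - 4k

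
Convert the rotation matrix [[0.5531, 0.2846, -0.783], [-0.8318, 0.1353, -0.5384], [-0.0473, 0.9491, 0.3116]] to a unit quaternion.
0.7071 + 0.5259i - 0.2601j - 0.3947k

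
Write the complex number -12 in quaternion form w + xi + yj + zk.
-12 + 0i + 0j + 0k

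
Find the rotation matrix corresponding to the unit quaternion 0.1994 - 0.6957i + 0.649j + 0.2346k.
[[0.0475, -0.9966, -0.0676], [-0.8095, -0.0781, 0.582], [-0.5852, 0.0271, -0.8104]]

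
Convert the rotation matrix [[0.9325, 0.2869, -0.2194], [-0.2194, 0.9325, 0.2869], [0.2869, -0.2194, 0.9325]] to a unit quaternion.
0.9744 - 0.1299i - 0.1299j - 0.1299k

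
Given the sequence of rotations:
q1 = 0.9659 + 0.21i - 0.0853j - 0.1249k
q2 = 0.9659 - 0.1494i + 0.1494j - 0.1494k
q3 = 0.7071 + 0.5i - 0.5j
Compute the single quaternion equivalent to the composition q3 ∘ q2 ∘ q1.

q2 · q1 = 0.9584 + 0.0271i + 0.0119j - 0.2836k
q3 · q2 · q1 = 0.6701 + 0.6402i - 0.329j - 0.181k
0.6701 + 0.6402i - 0.329j - 0.181k


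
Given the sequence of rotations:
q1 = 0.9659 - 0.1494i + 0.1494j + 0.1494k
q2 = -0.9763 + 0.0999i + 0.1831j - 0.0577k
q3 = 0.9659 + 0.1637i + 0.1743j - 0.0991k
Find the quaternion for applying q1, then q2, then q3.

q2 · q1 = -0.9468 + 0.2783i + 0.0247j - 0.1593k
q3 · q2 · q1 = -0.9802 + 0.0885i - 0.1427j - 0.1045k
-0.9802 + 0.0885i - 0.1427j - 0.1045k


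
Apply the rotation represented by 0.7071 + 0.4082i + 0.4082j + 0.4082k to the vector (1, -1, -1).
(-0.333, 0.821, -1.488)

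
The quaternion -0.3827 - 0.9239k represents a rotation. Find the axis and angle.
axis = (0, 0, -1), θ = 5π/4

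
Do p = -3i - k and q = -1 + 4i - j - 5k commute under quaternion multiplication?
No: pq = 7 + 2i - 19j + 4k ≠ 7 + 4i + 19j - 2k = qp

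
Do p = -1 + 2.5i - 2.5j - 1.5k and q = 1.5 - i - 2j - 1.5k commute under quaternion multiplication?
No: pq = -6.25 + 5.5i + 3.5j - 8.25k ≠ -6.25 + 4i - 7j + 6.75k = qp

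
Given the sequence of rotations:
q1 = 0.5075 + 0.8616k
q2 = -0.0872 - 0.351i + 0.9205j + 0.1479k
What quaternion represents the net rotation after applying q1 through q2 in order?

q2 · q1 = -0.1717 + 0.615i + 0.7696j - 0.0001k
-0.1717 + 0.615i + 0.7696j - 0.0001k


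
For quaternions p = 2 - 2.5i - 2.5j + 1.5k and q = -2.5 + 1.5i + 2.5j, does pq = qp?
No: pq = 5 + 5.5i + 13.5j - 6.25k ≠ 5 + 13i + 9j - 1.25k = qp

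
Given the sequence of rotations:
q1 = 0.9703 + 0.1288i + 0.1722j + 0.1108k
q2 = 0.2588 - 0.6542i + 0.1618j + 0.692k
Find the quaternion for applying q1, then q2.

q2 · q1 = 0.2308 - 0.7027i + 0.3632j + 0.5666k
0.2308 - 0.7027i + 0.3632j + 0.5666k


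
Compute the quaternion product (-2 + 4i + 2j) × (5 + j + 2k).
-12 + 24i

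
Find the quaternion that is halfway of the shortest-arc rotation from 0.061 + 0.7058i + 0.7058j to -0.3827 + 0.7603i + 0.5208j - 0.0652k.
-0.1659 + 0.7559i + 0.6324j - 0.0336k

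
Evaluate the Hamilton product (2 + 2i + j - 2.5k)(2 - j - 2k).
-0.5i + 4j - 11k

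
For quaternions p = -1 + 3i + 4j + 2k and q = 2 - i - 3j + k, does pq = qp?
No: pq = 11 + 17i + 6j - 2k ≠ 11 - 3i + 16j + 8k = qp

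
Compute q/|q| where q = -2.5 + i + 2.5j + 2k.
-0.5976 + 0.239i + 0.5976j + 0.4781k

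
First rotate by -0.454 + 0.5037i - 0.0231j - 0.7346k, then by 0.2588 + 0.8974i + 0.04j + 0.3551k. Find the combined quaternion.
-0.3077 - 0.2982i + 0.814j - 0.3922k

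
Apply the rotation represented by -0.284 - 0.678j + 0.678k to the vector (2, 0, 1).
(-1.292, -1.69, -0.69)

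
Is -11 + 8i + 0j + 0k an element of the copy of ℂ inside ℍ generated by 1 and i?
Yes. The quaternion -11 + 8i has j- and k-coefficients y = z = 0, so it lies in the complex subalgebra spanned by 1 and i.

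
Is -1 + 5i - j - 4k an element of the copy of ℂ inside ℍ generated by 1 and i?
No. The quaternion -1 + 5i - j - 4k has j-coefficient y = -1 and k-coefficient z = -4, not both zero, so it does not lie in the complex subalgebra spanned by 1 and i.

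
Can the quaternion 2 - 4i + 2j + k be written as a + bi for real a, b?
No. The quaternion 2 - 4i + 2j + k has j-coefficient y = 2 and k-coefficient z = 1, not both zero, so it does not lie in the complex subalgebra spanned by 1 and i.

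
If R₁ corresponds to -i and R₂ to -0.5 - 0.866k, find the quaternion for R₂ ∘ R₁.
0.5i + 0.866j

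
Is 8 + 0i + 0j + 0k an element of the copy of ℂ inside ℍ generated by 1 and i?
Yes. The quaternion 8 has j- and k-coefficients y = z = 0, so it lies in the complex subalgebra spanned by 1 and i.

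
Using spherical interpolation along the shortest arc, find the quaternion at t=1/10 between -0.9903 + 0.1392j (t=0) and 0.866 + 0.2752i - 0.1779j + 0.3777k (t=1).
-0.9883 - 0.0286i + 0.1448j - 0.0393k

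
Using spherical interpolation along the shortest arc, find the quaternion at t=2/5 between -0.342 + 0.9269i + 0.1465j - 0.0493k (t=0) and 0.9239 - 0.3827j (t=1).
-0.6972 + 0.6537i + 0.2922j - 0.0348k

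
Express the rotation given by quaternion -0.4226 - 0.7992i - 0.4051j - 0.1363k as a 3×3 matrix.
[[0.6346, 0.5323, 0.5603], [0.7627, -0.3146, -0.5651], [-0.1245, 0.7859, -0.6057]]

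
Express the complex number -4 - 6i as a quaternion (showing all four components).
-4 - 6i + 0j + 0k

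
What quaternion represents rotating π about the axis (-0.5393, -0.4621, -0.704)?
-0.5393i - 0.4621j - 0.704k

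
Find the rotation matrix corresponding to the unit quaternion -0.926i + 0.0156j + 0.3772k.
[[0.715, -0.0289, -0.6986], [-0.0289, -0.9995, 0.0118], [-0.6986, 0.0118, -0.7154]]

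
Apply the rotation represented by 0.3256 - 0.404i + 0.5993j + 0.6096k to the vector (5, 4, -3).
(-5.526, -3.696, -2.41)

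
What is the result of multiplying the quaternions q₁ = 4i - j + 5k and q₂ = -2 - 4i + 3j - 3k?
34 - 20i - 6j - 2k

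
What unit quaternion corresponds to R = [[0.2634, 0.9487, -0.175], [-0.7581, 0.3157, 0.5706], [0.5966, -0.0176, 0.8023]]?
0.7716 - 0.1906i - 0.25j - 0.553k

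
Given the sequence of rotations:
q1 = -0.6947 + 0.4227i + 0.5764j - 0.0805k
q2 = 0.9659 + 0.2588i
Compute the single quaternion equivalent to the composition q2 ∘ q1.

q2 · q1 = -0.7804 + 0.2285i + 0.5776j + 0.0714k
-0.7804 + 0.2285i + 0.5776j + 0.0714k


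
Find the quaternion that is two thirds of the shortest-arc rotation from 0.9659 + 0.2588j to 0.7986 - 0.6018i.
0.9029 - 0.4197i + 0.0927j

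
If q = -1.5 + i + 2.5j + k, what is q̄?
-1.5 - i - 2.5j - k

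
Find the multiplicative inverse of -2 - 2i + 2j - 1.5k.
-0.1404 + 0.1404i - 0.1404j + 0.1053k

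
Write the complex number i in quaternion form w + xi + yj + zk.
0 + i + 0j + 0k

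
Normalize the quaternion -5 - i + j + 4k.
-0.7625 - 0.1525i + 0.1525j + 0.61k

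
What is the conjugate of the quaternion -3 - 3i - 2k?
-3 + 3i + 2k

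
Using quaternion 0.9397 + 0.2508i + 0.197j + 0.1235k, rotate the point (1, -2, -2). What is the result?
(0.294, -0.511, -2.941)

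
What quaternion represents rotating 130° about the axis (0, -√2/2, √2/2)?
0.4226 - 0.6409j + 0.6409k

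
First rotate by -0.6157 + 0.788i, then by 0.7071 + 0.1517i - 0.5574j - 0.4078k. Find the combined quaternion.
-0.5549 + 0.4638i + 0.0218j + 0.6903k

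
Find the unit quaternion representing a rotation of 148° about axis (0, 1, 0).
0.2756 + 0.9613j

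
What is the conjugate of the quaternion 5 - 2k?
5 + 2k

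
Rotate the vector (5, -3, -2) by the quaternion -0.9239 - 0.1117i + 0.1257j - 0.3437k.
(5.961, 1.404, -0.702)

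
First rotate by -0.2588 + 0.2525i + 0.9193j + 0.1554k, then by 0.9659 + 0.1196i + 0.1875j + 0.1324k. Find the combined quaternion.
-0.4731 + 0.1204i + 0.8543j + 0.1784k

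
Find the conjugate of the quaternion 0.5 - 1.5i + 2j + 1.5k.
0.5 + 1.5i - 2j - 1.5k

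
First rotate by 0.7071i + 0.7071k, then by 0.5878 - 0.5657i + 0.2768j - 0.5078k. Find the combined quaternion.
0.7591 + 0.6114i + 0.0409j + 0.2199k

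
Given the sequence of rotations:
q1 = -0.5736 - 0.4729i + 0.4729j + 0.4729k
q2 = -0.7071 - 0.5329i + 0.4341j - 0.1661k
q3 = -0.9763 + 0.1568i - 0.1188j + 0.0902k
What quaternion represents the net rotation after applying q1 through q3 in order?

q2 · q1 = 0.0268 + 0.9239i - 0.2528j - 0.2858k
q3 · q2 · q1 = -0.1753 - 0.841i + 0.3718j + 0.3516k
-0.1753 - 0.841i + 0.3718j + 0.3516k


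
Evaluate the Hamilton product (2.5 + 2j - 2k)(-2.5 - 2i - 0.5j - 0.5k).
-6.25 - 7i - 2.25j + 7.75k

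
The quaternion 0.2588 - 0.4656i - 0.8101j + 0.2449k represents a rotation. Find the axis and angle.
axis = (-0.482, -0.8387, 0.2535), θ = 5π/6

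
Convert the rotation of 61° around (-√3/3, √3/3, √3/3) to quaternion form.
0.8616 - 0.293i + 0.293j + 0.293k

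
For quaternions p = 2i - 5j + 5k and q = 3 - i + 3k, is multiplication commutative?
No: pq = -13 - 9i - 26j + 10k ≠ -13 + 21i - 4j + 20k = qp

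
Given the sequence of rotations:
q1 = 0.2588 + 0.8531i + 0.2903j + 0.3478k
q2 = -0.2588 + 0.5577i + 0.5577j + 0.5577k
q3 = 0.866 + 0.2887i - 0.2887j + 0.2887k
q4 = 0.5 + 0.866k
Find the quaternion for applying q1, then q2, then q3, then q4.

q2 · q1 = -0.8986 - 0.0444i + 0.351j - 0.2596k
q3 · q2 · q1 = -0.5891 - 0.3243i + 0.6255j - 0.3957k
q4 · q3 · q2 · q1 = 0.0481 - 0.7038i + 0.0319j - 0.708k
0.0481 - 0.7038i + 0.0319j - 0.708k


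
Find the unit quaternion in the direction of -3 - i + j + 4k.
-0.5774 - 0.1925i + 0.1925j + 0.7698k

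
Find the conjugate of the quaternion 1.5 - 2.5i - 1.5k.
1.5 + 2.5i + 1.5k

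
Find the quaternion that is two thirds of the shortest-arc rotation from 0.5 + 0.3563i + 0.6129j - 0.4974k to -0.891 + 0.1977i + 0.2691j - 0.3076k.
0.9974 + 0.0049i + 0.0686j + 0.0199k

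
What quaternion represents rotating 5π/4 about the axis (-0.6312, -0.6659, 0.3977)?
-0.3827 - 0.5832i - 0.6152j + 0.3674k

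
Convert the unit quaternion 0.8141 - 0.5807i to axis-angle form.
axis = (-1, 0, 0), θ = 71°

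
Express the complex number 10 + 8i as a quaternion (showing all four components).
10 + 8i + 0j + 0k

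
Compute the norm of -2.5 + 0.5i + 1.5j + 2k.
3.571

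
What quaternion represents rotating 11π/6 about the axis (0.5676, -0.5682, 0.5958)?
-0.9659 + 0.1469i - 0.1471j + 0.1542k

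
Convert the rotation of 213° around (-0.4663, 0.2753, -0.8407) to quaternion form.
-0.284 - 0.4471i + 0.264j - 0.8061k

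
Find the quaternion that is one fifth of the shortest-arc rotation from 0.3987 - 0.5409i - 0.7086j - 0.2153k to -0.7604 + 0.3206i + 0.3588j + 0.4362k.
0.4873 - 0.5104i - 0.6556j - 0.2686k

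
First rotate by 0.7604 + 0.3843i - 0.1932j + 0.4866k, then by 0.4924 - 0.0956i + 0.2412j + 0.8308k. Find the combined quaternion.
0.0535 + 0.3944i + 0.4541j + 0.7971k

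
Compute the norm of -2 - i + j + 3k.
√15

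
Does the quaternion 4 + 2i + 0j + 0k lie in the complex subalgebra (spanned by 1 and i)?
Yes. The quaternion 4 + 2i has j- and k-coefficients y = z = 0, so it lies in the complex subalgebra spanned by 1 and i.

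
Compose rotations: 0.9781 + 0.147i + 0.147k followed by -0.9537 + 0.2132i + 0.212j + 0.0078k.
-0.9653 + 0.0995i + 0.1772j - 0.1637k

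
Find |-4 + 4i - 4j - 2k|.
√52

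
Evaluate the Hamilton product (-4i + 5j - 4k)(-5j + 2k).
33 - 10i + 8j + 20k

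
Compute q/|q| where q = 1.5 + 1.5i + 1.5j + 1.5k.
0.5 + 0.5i + 0.5j + 0.5k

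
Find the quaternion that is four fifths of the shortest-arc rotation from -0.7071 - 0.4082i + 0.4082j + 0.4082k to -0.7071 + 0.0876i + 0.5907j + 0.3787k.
-0.7238 - 0.0142i + 0.5664j + 0.3938k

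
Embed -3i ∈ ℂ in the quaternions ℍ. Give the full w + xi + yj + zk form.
0 - 3i + 0j + 0k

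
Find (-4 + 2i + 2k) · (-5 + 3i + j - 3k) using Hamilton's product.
20 - 24i + 8j + 4k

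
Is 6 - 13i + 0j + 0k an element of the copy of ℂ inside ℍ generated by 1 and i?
Yes. The quaternion 6 - 13i has j- and k-coefficients y = z = 0, so it lies in the complex subalgebra spanned by 1 and i.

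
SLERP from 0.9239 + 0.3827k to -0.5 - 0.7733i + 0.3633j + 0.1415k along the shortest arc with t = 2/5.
0.8877 + 0.3762i - 0.1767j + 0.1981k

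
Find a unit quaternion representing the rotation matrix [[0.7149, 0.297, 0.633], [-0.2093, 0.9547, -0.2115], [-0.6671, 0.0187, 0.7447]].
0.9239 + 0.0623i + 0.3518j - 0.137k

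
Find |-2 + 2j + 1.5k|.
3.202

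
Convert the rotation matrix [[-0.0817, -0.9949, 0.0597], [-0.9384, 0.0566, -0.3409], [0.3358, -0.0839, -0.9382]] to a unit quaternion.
-0.0958 - 0.6708i + 0.7205j - 0.1474k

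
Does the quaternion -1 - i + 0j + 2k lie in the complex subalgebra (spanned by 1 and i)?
No. The quaternion -1 - i + 2k has j-coefficient y = 0 and k-coefficient z = 2, not both zero, so it does not lie in the complex subalgebra spanned by 1 and i.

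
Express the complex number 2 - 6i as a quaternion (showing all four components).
2 - 6i + 0j + 0k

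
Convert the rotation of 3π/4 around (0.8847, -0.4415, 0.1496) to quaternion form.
0.3827 + 0.8174i - 0.4079j + 0.1382k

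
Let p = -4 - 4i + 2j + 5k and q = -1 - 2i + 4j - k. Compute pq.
-7 - 10i - 32j - 13k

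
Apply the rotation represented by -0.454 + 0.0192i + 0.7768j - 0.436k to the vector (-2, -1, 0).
(1.54, -1.471, -0.682)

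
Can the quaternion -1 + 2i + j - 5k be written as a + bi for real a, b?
No. The quaternion -1 + 2i + j - 5k has j-coefficient y = 1 and k-coefficient z = -5, not both zero, so it does not lie in the complex subalgebra spanned by 1 and i.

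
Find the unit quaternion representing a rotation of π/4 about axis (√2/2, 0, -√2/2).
0.9239 + 0.2706i - 0.2706k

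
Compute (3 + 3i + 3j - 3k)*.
3 - 3i - 3j + 3k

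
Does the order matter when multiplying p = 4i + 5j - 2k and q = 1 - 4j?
Yes: pq = 20 - 4i + 5j - 18k ≠ 20 + 12i + 5j + 14k = qp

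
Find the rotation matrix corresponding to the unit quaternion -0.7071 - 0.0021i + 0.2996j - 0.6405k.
[[0, -0.9071, -0.421], [0.9045, 0.1795, -0.3868], [0.4264, -0.3808, 0.8205]]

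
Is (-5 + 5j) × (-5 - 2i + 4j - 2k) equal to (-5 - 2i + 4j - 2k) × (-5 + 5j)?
No: pq = 5 - 45j + 20k ≠ 5 + 20i - 45j = qp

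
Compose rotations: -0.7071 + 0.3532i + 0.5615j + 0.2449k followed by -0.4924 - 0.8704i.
0.6556 + 0.4415i - 0.0633j - 0.6093k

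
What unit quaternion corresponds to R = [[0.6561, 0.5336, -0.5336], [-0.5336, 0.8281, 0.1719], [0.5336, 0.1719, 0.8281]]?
0.91 - 0.2932j - 0.2932k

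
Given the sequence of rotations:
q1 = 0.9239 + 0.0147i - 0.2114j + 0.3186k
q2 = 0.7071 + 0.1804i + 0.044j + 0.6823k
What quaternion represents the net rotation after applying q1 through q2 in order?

q2 · q1 = 0.4426 + 0.3353i - 0.1563j + 0.8169k
0.4426 + 0.3353i - 0.1563j + 0.8169k


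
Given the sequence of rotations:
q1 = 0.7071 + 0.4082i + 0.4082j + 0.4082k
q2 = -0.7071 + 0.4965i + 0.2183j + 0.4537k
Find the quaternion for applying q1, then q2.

q2 · q1 = -0.977 - 0.0337i - 0.1517j + 0.1457k
-0.977 - 0.0337i - 0.1517j + 0.1457k


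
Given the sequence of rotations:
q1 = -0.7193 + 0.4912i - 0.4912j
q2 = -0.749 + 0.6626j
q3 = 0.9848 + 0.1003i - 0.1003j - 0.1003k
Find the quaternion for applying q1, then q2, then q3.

q2 · q1 = 0.8642 - 0.3679i - 0.1087j - 0.3255k
q3 · q2 · q1 = 0.8444 - 0.2539i - 0.1242j - 0.455k
0.8444 - 0.2539i - 0.1242j - 0.455k


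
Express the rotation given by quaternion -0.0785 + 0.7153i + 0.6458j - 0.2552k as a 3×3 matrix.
[[0.0356, 0.8838, -0.4665], [0.9639, -0.1536, -0.2173], [-0.2637, -0.4419, -0.8574]]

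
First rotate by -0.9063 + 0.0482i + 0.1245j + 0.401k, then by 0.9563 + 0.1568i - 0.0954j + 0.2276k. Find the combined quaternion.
-0.9536 - 0.1626i + 0.1536j + 0.2013k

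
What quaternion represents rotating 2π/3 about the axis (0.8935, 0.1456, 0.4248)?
0.5 + 0.7738i + 0.1261j + 0.3679k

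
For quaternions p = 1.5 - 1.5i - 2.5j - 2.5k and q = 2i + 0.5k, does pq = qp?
No: pq = 4.25 + 1.75i - 4.25j + 5.75k ≠ 4.25 + 4.25i + 4.25j - 4.25k = qp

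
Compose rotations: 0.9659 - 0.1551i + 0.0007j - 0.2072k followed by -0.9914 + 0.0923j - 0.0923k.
-0.9768 + 0.1347i + 0.1028j + 0.1306k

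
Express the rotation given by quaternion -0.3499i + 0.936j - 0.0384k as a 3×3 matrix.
[[-0.7551, -0.655, 0.0269], [-0.655, 0.7522, -0.0719], [0.0269, -0.0719, -0.9971]]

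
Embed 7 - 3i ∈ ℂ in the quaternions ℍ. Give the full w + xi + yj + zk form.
7 - 3i + 0j + 0k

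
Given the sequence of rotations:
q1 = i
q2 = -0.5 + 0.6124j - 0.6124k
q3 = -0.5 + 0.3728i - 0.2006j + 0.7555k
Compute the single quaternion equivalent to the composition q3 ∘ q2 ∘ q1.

q2 · q1 = -0.5i - 0.6124j - 0.6124k
q3 · q2 · q1 = 0.5262 + 0.8355i + 0.1568j - 0.0224k
0.5262 + 0.8355i + 0.1568j - 0.0224k


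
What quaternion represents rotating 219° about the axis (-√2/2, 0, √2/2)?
-0.3338 - 0.6665i + 0.6665k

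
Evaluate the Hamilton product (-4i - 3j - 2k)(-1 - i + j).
-1 + 6i + 5j - 5k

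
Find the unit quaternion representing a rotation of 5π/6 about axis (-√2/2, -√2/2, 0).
0.2588 - 0.683i - 0.683j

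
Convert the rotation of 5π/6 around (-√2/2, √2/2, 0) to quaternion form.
0.2588 - 0.683i + 0.683j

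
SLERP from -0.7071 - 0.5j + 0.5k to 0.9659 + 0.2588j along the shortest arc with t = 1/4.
-0.8026 - 0.4548j + 0.386k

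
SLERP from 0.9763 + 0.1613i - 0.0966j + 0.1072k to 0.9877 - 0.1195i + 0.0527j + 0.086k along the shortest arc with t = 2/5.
0.9931 + 0.0494i - 0.0372j + 0.0999k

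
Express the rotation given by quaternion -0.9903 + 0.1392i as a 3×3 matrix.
[[1, 0, 0], [0, 0.9612, 0.2757], [0, -0.2757, 0.9612]]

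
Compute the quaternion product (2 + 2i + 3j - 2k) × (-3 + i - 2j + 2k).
2 - 2i - 19j + 3k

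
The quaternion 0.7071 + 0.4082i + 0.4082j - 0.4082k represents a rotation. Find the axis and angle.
axis = (√3/3, √3/3, -√3/3), θ = π/2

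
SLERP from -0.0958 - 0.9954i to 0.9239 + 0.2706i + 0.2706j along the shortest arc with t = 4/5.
-0.8372 - 0.4924i - 0.238j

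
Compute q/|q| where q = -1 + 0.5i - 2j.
-0.4364 + 0.2182i - 0.8729j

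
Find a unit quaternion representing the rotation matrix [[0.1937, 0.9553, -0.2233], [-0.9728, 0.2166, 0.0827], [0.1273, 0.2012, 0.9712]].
0.7716 + 0.0384i - 0.1136j - 0.6247k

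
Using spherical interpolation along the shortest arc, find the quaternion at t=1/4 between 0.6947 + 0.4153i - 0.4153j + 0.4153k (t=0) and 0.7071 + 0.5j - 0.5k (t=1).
0.8863 + 0.3751i - 0.192j + 0.192k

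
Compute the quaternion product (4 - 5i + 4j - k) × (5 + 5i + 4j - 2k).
27 - 9i + 21j - 53k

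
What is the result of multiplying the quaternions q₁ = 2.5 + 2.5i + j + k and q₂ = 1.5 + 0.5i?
2.5 + 5i + 2j + k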